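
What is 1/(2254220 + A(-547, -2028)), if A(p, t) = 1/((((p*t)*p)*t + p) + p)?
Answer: 1230581986762/2774002526198635641 ≈ 4.4361e-7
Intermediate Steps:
A(p, t) = 1/(2*p + p**2*t**2) (A(p, t) = 1/(((t*p**2)*t + p) + p) = 1/((p**2*t**2 + p) + p) = 1/((p + p**2*t**2) + p) = 1/(2*p + p**2*t**2))
1/(2254220 + A(-547, -2028)) = 1/(2254220 + 1/((-547)*(2 - 547*(-2028)**2))) = 1/(2254220 - 1/(547*(2 - 547*4112784))) = 1/(2254220 - 1/(547*(2 - 2249692848))) = 1/(2254220 - 1/547/(-2249692846)) = 1/(2254220 - 1/547*(-1/2249692846)) = 1/(2254220 + 1/1230581986762) = 1/(2774002526198635641/1230581986762) = 1230581986762/2774002526198635641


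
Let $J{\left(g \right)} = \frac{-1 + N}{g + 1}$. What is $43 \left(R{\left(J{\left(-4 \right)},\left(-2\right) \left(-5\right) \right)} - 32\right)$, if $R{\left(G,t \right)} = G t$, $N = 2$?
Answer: $- \frac{4558}{3} \approx -1519.3$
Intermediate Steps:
$J{\left(g \right)} = \frac{1}{1 + g}$ ($J{\left(g \right)} = \frac{-1 + 2}{g + 1} = 1 \frac{1}{1 + g} = \frac{1}{1 + g}$)
$43 \left(R{\left(J{\left(-4 \right)},\left(-2\right) \left(-5\right) \right)} - 32\right) = 43 \left(\frac{\left(-2\right) \left(-5\right)}{1 - 4} - 32\right) = 43 \left(\frac{1}{-3} \cdot 10 - 32\right) = 43 \left(\left(- \frac{1}{3}\right) 10 - 32\right) = 43 \left(- \frac{10}{3} - 32\right) = 43 \left(- \frac{106}{3}\right) = - \frac{4558}{3}$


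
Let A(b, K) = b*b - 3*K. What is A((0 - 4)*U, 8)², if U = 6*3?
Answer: 26625600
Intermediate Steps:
U = 18
A(b, K) = b² - 3*K
A((0 - 4)*U, 8)² = (((0 - 4)*18)² - 3*8)² = ((-4*18)² - 24)² = ((-72)² - 24)² = (5184 - 24)² = 5160² = 26625600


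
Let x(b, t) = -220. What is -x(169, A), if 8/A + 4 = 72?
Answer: 220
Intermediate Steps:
A = 2/17 (A = 8/(-4 + 72) = 8/68 = 8*(1/68) = 2/17 ≈ 0.11765)
-x(169, A) = -1*(-220) = 220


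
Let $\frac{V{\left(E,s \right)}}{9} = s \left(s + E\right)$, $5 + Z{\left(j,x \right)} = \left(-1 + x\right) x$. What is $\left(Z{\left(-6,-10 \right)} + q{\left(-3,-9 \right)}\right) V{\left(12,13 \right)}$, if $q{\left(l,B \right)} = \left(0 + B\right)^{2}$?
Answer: $544050$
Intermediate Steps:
$q{\left(l,B \right)} = B^{2}$
$Z{\left(j,x \right)} = -5 + x \left(-1 + x\right)$ ($Z{\left(j,x \right)} = -5 + \left(-1 + x\right) x = -5 + x \left(-1 + x\right)$)
$V{\left(E,s \right)} = 9 s \left(E + s\right)$ ($V{\left(E,s \right)} = 9 s \left(s + E\right) = 9 s \left(E + s\right)$)
$\left(Z{\left(-6,-10 \right)} + q{\left(-3,-9 \right)}\right) V{\left(12,13 \right)} = \left(\left(-5 + \left(-10\right)^{2} - -10\right) + \left(-9\right)^{2}\right) 9 \cdot 13 \left(12 + 13\right) = \left(\left(-5 + 100 + 10\right) + 81\right) 9 \cdot 13 \cdot 25 = \left(105 + 81\right) 2925 = 186 \cdot 2925 = 544050$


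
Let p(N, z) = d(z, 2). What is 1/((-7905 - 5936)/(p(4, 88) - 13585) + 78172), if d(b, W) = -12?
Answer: 13597/1062918525 ≈ 1.2792e-5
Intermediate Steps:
p(N, z) = -12
1/((-7905 - 5936)/(p(4, 88) - 13585) + 78172) = 1/((-7905 - 5936)/(-12 - 13585) + 78172) = 1/(-13841/(-13597) + 78172) = 1/(-13841*(-1/13597) + 78172) = 1/(13841/13597 + 78172) = 1/(1062918525/13597) = 13597/1062918525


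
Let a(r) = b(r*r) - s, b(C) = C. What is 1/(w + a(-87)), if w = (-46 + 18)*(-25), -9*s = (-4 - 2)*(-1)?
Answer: 3/24809 ≈ 0.00012092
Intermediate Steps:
s = -⅔ (s = -(-4 - 2)*(-1)/9 = -(-2)*(-1)/3 = -⅑*6 = -⅔ ≈ -0.66667)
a(r) = ⅔ + r² (a(r) = r*r - 1*(-⅔) = r² + ⅔ = ⅔ + r²)
w = 700 (w = -28*(-25) = 700)
1/(w + a(-87)) = 1/(700 + (⅔ + (-87)²)) = 1/(700 + (⅔ + 7569)) = 1/(700 + 22709/3) = 1/(24809/3) = 3/24809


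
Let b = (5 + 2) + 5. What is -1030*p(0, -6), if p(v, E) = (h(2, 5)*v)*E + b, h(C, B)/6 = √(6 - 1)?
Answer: -12360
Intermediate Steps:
h(C, B) = 6*√5 (h(C, B) = 6*√(6 - 1) = 6*√5)
b = 12 (b = 7 + 5 = 12)
p(v, E) = 12 + 6*E*v*√5 (p(v, E) = ((6*√5)*v)*E + 12 = (6*v*√5)*E + 12 = 6*E*v*√5 + 12 = 12 + 6*E*v*√5)
-1030*p(0, -6) = -1030*(12 + 6*(-6)*0*√5) = -1030*(12 + 0) = -1030*12 = -12360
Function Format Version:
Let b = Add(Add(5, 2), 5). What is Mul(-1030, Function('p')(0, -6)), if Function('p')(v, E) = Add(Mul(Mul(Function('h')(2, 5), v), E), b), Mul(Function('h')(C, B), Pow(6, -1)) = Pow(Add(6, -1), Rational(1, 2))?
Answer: -12360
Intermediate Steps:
Function('h')(C, B) = Mul(6, Pow(5, Rational(1, 2))) (Function('h')(C, B) = Mul(6, Pow(Add(6, -1), Rational(1, 2))) = Mul(6, Pow(5, Rational(1, 2))))
b = 12 (b = Add(7, 5) = 12)
Function('p')(v, E) = Add(12, Mul(6, E, v, Pow(5, Rational(1, 2)))) (Function('p')(v, E) = Add(Mul(Mul(Mul(6, Pow(5, Rational(1, 2))), v), E), 12) = Add(Mul(Mul(6, v, Pow(5, Rational(1, 2))), E), 12) = Add(Mul(6, E, v, Pow(5, Rational(1, 2))), 12) = Add(12, Mul(6, E, v, Pow(5, Rational(1, 2)))))
Mul(-1030, Function('p')(0, -6)) = Mul(-1030, Add(12, Mul(6, -6, 0, Pow(5, Rational(1, 2))))) = Mul(-1030, Add(12, 0)) = Mul(-1030, 12) = -12360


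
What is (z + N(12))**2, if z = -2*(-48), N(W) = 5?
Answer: 10201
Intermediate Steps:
z = 96
(z + N(12))**2 = (96 + 5)**2 = 101**2 = 10201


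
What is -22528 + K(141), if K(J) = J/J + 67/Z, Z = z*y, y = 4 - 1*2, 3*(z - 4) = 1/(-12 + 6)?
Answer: -1598814/71 ≈ -22519.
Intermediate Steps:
z = 71/18 (z = 4 + 1/(3*(-12 + 6)) = 4 + (⅓)/(-6) = 4 + (⅓)*(-⅙) = 4 - 1/18 = 71/18 ≈ 3.9444)
y = 2 (y = 4 - 2 = 2)
Z = 71/9 (Z = (71/18)*2 = 71/9 ≈ 7.8889)
K(J) = 674/71 (K(J) = J/J + 67/(71/9) = 1 + 67*(9/71) = 1 + 603/71 = 674/71)
-22528 + K(141) = -22528 + 674/71 = -1598814/71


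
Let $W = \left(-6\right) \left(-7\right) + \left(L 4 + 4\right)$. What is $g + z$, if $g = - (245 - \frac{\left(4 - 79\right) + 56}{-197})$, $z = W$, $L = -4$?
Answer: $- \frac{42336}{197} \approx -214.9$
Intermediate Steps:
$W = 30$ ($W = \left(-6\right) \left(-7\right) + \left(\left(-4\right) 4 + 4\right) = 42 + \left(-16 + 4\right) = 42 - 12 = 30$)
$z = 30$
$g = - \frac{48246}{197}$ ($g = - (245 - \left(-75 + 56\right) \left(- \frac{1}{197}\right)) = - (245 - \left(-19\right) \left(- \frac{1}{197}\right)) = - (245 - \frac{19}{197}) = \left(-1\right) \frac{48246}{197} = - \frac{48246}{197} \approx -244.9$)
$g + z = - \frac{48246}{197} + 30 = - \frac{42336}{197}$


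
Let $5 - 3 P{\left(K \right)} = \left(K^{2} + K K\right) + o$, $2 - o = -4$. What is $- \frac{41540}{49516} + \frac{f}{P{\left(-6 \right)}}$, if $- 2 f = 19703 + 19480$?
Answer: $\frac{1453622861}{1807334} \approx 804.29$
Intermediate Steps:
$o = 6$ ($o = 2 - -4 = 2 + 4 = 6$)
$P{\left(K \right)} = - \frac{1}{3} - \frac{2 K^{2}}{3}$ ($P{\left(K \right)} = \frac{5}{3} - \frac{\left(K^{2} + K K\right) + 6}{3} = \frac{5}{3} - \frac{\left(K^{2} + K^{2}\right) + 6}{3} = \frac{5}{3} - \frac{2 K^{2} + 6}{3} = \frac{5}{3} - \frac{6 + 2 K^{2}}{3} = \frac{5}{3} - \left(2 + \frac{2 K^{2}}{3}\right) = - \frac{1}{3} - \frac{2 K^{2}}{3}$)
$f = - \frac{39183}{2}$ ($f = - \frac{19703 + 19480}{2} = \left(- \frac{1}{2}\right) 39183 = - \frac{39183}{2} \approx -19592.0$)
$- \frac{41540}{49516} + \frac{f}{P{\left(-6 \right)}} = - \frac{41540}{49516} - \frac{39183}{2 \left(- \frac{1}{3} - \frac{2 \left(-6\right)^{2}}{3}\right)} = \left(-41540\right) \frac{1}{49516} - \frac{39183}{2 \left(- \frac{1}{3} - 24\right)} = - \frac{10385}{12379} - \frac{39183}{2 \left(- \frac{1}{3} - 24\right)} = - \frac{10385}{12379} - \frac{39183}{2 \left(- \frac{73}{3}\right)} = - \frac{10385}{12379} - - \frac{117549}{146} = - \frac{10385}{12379} + \frac{117549}{146} = \frac{1453622861}{1807334}$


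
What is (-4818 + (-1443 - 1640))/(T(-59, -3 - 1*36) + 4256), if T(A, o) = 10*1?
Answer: -7901/4266 ≈ -1.8521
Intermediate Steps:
T(A, o) = 10
(-4818 + (-1443 - 1640))/(T(-59, -3 - 1*36) + 4256) = (-4818 + (-1443 - 1640))/(10 + 4256) = (-4818 - 3083)/4266 = -7901*1/4266 = -7901/4266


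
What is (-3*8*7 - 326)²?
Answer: 244036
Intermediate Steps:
(-3*8*7 - 326)² = (-24*7 - 326)² = (-168 - 326)² = (-494)² = 244036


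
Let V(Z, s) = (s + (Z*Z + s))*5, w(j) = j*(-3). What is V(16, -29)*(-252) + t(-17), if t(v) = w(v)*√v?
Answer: -249480 + 51*I*√17 ≈ -2.4948e+5 + 210.28*I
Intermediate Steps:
w(j) = -3*j
t(v) = -3*v^(3/2) (t(v) = (-3*v)*√v = -3*v^(3/2))
V(Z, s) = 5*Z² + 10*s (V(Z, s) = (s + (Z² + s))*5 = (s + (s + Z²))*5 = (Z² + 2*s)*5 = 5*Z² + 10*s)
V(16, -29)*(-252) + t(-17) = (5*16² + 10*(-29))*(-252) - (-51)*I*√17 = (5*256 - 290)*(-252) - (-51)*I*√17 = (1280 - 290)*(-252) + 51*I*√17 = 990*(-252) + 51*I*√17 = -249480 + 51*I*√17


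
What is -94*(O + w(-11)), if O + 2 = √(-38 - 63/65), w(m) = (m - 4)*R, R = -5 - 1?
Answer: -8272 - 94*I*√164645/65 ≈ -8272.0 - 586.8*I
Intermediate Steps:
R = -6
w(m) = 24 - 6*m (w(m) = (m - 4)*(-6) = (-4 + m)*(-6) = 24 - 6*m)
O = -2 + I*√164645/65 (O = -2 + √(-38 - 63/65) = -2 + √(-2533/65) = -2 + I*√164645/65 ≈ -2.0 + 6.2425*I)
-94*(O + w(-11)) = -94*((-2 + I*√164645/65) + (24 - 6*(-11))) = -94*((-2 + I*√164645/65) + (24 + 66)) = -94*((-2 + I*√164645/65) + 90) = -94*(88 + I*√164645/65) = -8272 - 94*I*√164645/65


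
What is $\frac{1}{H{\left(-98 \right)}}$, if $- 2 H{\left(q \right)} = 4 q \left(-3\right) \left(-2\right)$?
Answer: $\frac{1}{1176} \approx 0.00085034$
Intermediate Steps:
$H{\left(q \right)} = - 12 q$ ($H{\left(q \right)} = - \frac{4 q \left(-3\right) \left(-2\right)}{2} = - \frac{- 12 q \left(-2\right)}{2} = - \frac{24 q}{2} = - 12 q$)
$\frac{1}{H{\left(-98 \right)}} = \frac{1}{\left(-12\right) \left(-98\right)} = \frac{1}{1176}$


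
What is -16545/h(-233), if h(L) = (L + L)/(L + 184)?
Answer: -810705/466 ≈ -1739.7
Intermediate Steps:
h(L) = 2*L/(184 + L) (h(L) = (2*L)/(184 + L) = 2*L/(184 + L))
-16545/h(-233) = -16545/(2*(-233)/(184 - 233)) = -16545/(2*(-233)/(-49)) = -16545/(2*(-233)*(-1/49)) = -16545/466/49 = -16545*49/466 = -810705/466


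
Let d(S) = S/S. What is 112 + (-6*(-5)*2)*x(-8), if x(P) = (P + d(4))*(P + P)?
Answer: 6832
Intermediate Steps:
d(S) = 1
x(P) = 2*P*(1 + P) (x(P) = (P + 1)*(P + P) = (1 + P)*(2*P) = 2*P*(1 + P))
112 + (-6*(-5)*2)*x(-8) = 112 + (-6*(-5)*2)*(2*(-8)*(1 - 8)) = 112 + (30*2)*(2*(-8)*(-7)) = 112 + 60*112 = 112 + 6720 = 6832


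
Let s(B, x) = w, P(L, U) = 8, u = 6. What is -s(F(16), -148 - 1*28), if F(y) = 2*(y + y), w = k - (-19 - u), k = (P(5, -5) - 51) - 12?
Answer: 30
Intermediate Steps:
k = -55 (k = (8 - 51) - 12 = -43 - 12 = -55)
w = -30 (w = -55 - (-19 - 1*6) = -55 - (-19 - 6) = -55 - 1*(-25) = -55 + 25 = -30)
F(y) = 4*y (F(y) = 2*(2*y) = 4*y)
s(B, x) = -30
-s(F(16), -148 - 1*28) = -1*(-30) = 30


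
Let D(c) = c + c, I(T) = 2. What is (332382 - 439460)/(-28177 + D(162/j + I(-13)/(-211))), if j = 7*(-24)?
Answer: 316308412/83240611 ≈ 3.7999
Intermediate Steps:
j = -168
D(c) = 2*c
(332382 - 439460)/(-28177 + D(162/j + I(-13)/(-211))) = (332382 - 439460)/(-28177 + 2*(162/(-168) + 2/(-211))) = -107078/(-28177 + 2*(162*(-1/168) + 2*(-1/211))) = -107078/(-28177 + 2*(-27/28 - 2/211)) = -107078/(-28177 + 2*(-5753/5908)) = -107078/(-28177 - 5753/2954) = -107078/(-83240611/2954) = -107078*(-2954/83240611) = 316308412/83240611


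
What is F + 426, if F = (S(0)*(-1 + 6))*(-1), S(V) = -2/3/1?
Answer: 1288/3 ≈ 429.33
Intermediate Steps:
S(V) = -⅔ (S(V) = -2*⅓*1 = -⅔*1 = -⅔)
F = 10/3 (F = -2*(-1 + 6)/3*(-1) = -⅔*5*(-1) = -10/3*(-1) = 10/3 ≈ 3.3333)
F + 426 = 10/3 + 426 = 1288/3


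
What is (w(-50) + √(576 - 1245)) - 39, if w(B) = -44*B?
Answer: 2161 + I*√669 ≈ 2161.0 + 25.865*I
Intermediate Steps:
(w(-50) + √(576 - 1245)) - 39 = (-44*(-50) + √(576 - 1245)) - 39 = (2200 + √(-669)) - 39 = (2200 + I*√669) - 39 = 2161 + I*√669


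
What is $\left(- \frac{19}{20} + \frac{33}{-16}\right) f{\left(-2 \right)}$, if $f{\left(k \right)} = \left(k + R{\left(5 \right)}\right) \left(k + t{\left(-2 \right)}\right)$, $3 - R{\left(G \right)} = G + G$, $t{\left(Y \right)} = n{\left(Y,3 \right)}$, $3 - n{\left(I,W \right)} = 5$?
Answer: $- \frac{2169}{20} \approx -108.45$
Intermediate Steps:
$n{\left(I,W \right)} = -2$ ($n{\left(I,W \right)} = 3 - 5 = -2$)
$t{\left(Y \right)} = -2$
$R{\left(G \right)} = 3 - 2 G$ ($R{\left(G \right)} = 3 - \left(G + G\right) = 3 - 2 G$)
$f{\left(k \right)} = \left(-7 + k\right) \left(-2 + k\right)$ ($f{\left(k \right)} = \left(k + \left(3 - 10\right)\right) \left(k - 2\right) = \left(k + \left(3 - 10\right)\right) \left(-2 + k\right) = \left(k - 7\right) \left(-2 + k\right) = \left(-7 + k\right) \left(-2 + k\right)$)
$\left(- \frac{19}{20} + \frac{33}{-16}\right) f{\left(-2 \right)} = \left(- \frac{19}{20} + \frac{33}{-16}\right) \left(14 + \left(-2\right)^{2} - -18\right) = \left(\left(-19\right) \frac{1}{20} + 33 \left(- \frac{1}{16}\right)\right) \left(14 + 4 + 18\right) = \left(- \frac{19}{20} - \frac{33}{16}\right) 36 = \left(- \frac{241}{80}\right) 36 = - \frac{2169}{20}$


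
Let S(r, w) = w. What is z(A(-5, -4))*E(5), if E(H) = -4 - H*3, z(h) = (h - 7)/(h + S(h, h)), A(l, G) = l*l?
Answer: -171/25 ≈ -6.8400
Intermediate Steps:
A(l, G) = l**2
z(h) = (-7 + h)/(2*h) (z(h) = (h - 7)/(h + h) = (-7 + h)/((2*h)) = (-7 + h)*(1/(2*h)) = (-7 + h)/(2*h))
E(H) = -4 - 3*H
z(A(-5, -4))*E(5) = ((-7 + (-5)**2)/(2*((-5)**2)))*(-4 - 3*5) = ((1/2)*(-7 + 25)/25)*(-4 - 15) = ((1/2)*(1/25)*18)*(-19) = (9/25)*(-19) = -171/25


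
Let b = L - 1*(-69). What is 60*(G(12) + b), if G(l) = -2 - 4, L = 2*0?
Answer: 3780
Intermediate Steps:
L = 0
b = 69 (b = 0 - 1*(-69) = 0 + 69 = 69)
G(l) = -6
60*(G(12) + b) = 60*(-6 + 69) = 60*63 = 3780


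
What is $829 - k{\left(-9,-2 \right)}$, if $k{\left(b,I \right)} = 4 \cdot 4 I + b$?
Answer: $870$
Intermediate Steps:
$k{\left(b,I \right)} = b + 16 I$ ($k{\left(b,I \right)} = 16 I + b = b + 16 I$)
$829 - k{\left(-9,-2 \right)} = 829 - \left(-9 + 16 \left(-2\right)\right) = 829 - \left(-9 - 32\right) = 829 - -41 = 829 + 41 = 870$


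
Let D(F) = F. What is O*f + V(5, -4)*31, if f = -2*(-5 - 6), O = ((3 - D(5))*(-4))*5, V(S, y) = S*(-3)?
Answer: 415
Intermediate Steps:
V(S, y) = -3*S
O = 40 (O = ((3 - 1*5)*(-4))*5 = ((3 - 5)*(-4))*5 = -2*(-4)*5 = 8*5 = 40)
f = 22 (f = -2*(-11) = 22)
O*f + V(5, -4)*31 = 40*22 - 3*5*31 = 880 - 15*31 = 880 - 465 = 415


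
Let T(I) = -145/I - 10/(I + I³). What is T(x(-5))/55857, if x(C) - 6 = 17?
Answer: -2562/22696561 ≈ -0.00011288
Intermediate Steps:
x(C) = 23 (x(C) = 6 + 17 = 23)
T(x(-5))/55857 = ((-155 - 145*23²)/(23 + 23³))/55857 = ((-155 - 145*529)/(23 + 12167))*(1/55857) = ((-155 - 76705)/12190)*(1/55857) = ((1/12190)*(-76860))*(1/55857) = -7686/1219*1/55857 = -2562/22696561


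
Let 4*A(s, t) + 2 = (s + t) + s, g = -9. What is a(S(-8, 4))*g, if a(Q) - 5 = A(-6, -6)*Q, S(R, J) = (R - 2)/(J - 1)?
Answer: -195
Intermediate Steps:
S(R, J) = (-2 + R)/(-1 + J)
A(s, t) = -1/2 + s/2 + t/4 (A(s, t) = -1/2 + ((s + t) + s)/4 = -1/2 + (t + 2*s)/4 = -1/2 + (s/2 + t/4) = -1/2 + s/2 + t/4)
a(Q) = 5 - 5*Q (a(Q) = 5 + (-1/2 + (1/2)*(-6) + (1/4)*(-6))*Q = 5 + (-1/2 - 3 - 3/2)*Q = 5 - 5*Q)
a(S(-8, 4))*g = (5 - 5*(-2 - 8)/(-1 + 4))*(-9) = (5 - 5*(-10)/3)*(-9) = (5 - 5*(-10/3))*(-9) = (5 + 50/3)*(-9) = (65/3)*(-9) = -195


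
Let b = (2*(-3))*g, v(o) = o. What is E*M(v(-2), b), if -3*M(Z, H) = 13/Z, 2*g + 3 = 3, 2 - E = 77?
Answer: -325/2 ≈ -162.50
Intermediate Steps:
E = -75 (E = 2 - 1*77 = 2 - 77 = -75)
g = 0 (g = -3/2 + (½)*3 = -3/2 + 3/2 = 0)
b = 0 (b = (2*(-3))*0 = -6*0 = 0)
M(Z, H) = -13/(3*Z)
E*M(v(-2), b) = -(-325)/(-2) = -(-325)*(-1)/2 = -75*13/6 = -325/2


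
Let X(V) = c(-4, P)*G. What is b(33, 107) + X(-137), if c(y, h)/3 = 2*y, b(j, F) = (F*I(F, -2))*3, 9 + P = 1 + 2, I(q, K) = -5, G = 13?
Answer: -1917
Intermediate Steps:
P = -6 (P = -9 + (1 + 2) = -9 + 3 = -6)
b(j, F) = -15*F (b(j, F) = (F*(-5))*3 = -5*F*3 = -15*F)
c(y, h) = 6*y (c(y, h) = 3*(2*y) = 6*y)
X(V) = -312 (X(V) = (6*(-4))*13 = -24*13 = -312)
b(33, 107) + X(-137) = -15*107 - 312 = -1605 - 312 = -1917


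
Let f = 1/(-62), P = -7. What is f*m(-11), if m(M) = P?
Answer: 7/62 ≈ 0.11290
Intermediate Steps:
m(M) = -7
f = -1/62 ≈ -0.016129
f*m(-11) = -1/62*(-7) = 7/62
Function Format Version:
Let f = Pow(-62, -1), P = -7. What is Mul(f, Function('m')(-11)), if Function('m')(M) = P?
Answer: Rational(7, 62) ≈ 0.11290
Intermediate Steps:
Function('m')(M) = -7
f = Rational(-1, 62) ≈ -0.016129
Mul(f, Function('m')(-11)) = Mul(Rational(-1, 62), -7) = Rational(7, 62)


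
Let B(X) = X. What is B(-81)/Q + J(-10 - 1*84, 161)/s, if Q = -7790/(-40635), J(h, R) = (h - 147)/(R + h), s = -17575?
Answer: -40797317063/96557050 ≈ -422.52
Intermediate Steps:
J(h, R) = (-147 + h)/(R + h)
Q = 1558/8127 (Q = -7790*(-1/40635) = 1558/8127 ≈ 0.19171)
B(-81)/Q + J(-10 - 1*84, 161)/s = -81/1558/8127 + ((-147 + (-10 - 1*84))/(161 + (-10 - 1*84)))/(-17575) = -81*8127/1558 + ((-147 + (-10 - 84))/(161 + (-10 - 84)))*(-1/17575) = -658287/1558 + ((-147 - 94)/(161 - 94))*(-1/17575) = -658287/1558 + (-241/67)*(-1/17575) = -658287/1558 + ((1/67)*(-241))*(-1/17575) = -658287/1558 - 241/67*(-1/17575) = -658287/1558 + 241/1177525 = -40797317063/96557050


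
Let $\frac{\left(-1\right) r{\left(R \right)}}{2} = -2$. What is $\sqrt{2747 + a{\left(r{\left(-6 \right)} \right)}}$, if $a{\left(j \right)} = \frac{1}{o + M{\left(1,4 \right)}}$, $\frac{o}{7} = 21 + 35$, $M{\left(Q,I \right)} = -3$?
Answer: $\frac{2 \sqrt{103919794}}{389} \approx 52.412$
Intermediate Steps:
$r{\left(R \right)} = 4$ ($r{\left(R \right)} = \left(-2\right) \left(-2\right) = 4$)
$o = 392$ ($o = 7 \left(21 + 35\right) = 7 \cdot 56 = 392$)
$a{\left(j \right)} = \frac{1}{389}$ ($a{\left(j \right)} = \frac{1}{392 - 3} = \frac{1}{389}$)
$\sqrt{2747 + a{\left(r{\left(-6 \right)} \right)}} = \sqrt{2747 + \frac{1}{389}} = \sqrt{\frac{1068584}{389}} = \frac{2 \sqrt{103919794}}{389}$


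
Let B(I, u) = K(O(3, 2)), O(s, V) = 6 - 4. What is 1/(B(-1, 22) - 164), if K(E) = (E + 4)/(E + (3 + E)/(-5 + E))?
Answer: -1/146 ≈ -0.0068493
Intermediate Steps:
O(s, V) = 2
K(E) = (4 + E)/(E + (3 + E)/(-5 + E))
B(I, u) = 18 (B(I, u) = (-20 + 2² - 1*2)/(3 + 2² - 4*2) = (-20 + 4 - 2)/(3 + 4 - 8) = -18/(-1) = -1*(-18) = 18)
1/(B(-1, 22) - 164) = 1/(18 - 164) = 1/(-146) = -1/146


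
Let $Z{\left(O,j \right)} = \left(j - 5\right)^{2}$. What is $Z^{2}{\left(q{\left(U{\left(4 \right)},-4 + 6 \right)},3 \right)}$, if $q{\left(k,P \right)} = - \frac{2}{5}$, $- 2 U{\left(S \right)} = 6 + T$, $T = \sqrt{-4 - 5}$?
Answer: $16$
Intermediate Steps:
$T = 3 i$ ($T = \sqrt{-9} = 3 i \approx 3.0 i$)
$U{\left(S \right)} = -3 - \frac{3 i}{2}$ ($U{\left(S \right)} = - \frac{6 + 3 i}{2} = -3 - \frac{3 i}{2}$)
$q{\left(k,P \right)} = - \frac{2}{5}$ ($q{\left(k,P \right)} = \left(-2\right) \frac{1}{5} = - \frac{2}{5}$)
$Z{\left(O,j \right)} = \left(-5 + j\right)^{2}$
$Z^{2}{\left(q{\left(U{\left(4 \right)},-4 + 6 \right)},3 \right)} = \left(\left(-5 + 3\right)^{2}\right)^{2} = \left(\left(-2\right)^{2}\right)^{2} = 4^{2} = 16$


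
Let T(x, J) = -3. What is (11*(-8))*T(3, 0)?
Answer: 264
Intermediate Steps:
(11*(-8))*T(3, 0) = (11*(-8))*(-3) = -88*(-3) = 264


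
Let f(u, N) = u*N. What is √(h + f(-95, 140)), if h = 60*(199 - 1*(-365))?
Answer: 2*√5135 ≈ 143.32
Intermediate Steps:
f(u, N) = N*u
h = 33840 (h = 60*(199 + 365) = 60*564 = 33840)
√(h + f(-95, 140)) = √(33840 + 140*(-95)) = √(33840 - 13300) = √20540 = 2*√5135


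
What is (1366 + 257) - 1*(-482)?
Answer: 2105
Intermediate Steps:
(1366 + 257) - 1*(-482) = 1623 + 482 = 2105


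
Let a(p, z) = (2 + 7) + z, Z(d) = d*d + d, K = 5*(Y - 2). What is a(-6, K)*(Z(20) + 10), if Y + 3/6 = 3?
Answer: 4945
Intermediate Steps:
Y = 5/2 (Y = -½ + 3 = 5/2 ≈ 2.5000)
K = 5/2 (K = 5*(5/2 - 2) = 5*(½) = 5/2 ≈ 2.5000)
Z(d) = d + d² (Z(d) = d² + d = d + d²)
a(p, z) = 9 + z
a(-6, K)*(Z(20) + 10) = (9 + 5/2)*(20*(1 + 20) + 10) = 23*(20*21 + 10)/2 = 23*(420 + 10)/2 = (23/2)*430 = 4945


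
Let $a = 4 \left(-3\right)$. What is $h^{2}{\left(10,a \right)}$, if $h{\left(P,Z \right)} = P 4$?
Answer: $1600$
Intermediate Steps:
$a = -12$
$h{\left(P,Z \right)} = 4 P$
$h^{2}{\left(10,a \right)} = \left(4 \cdot 10\right)^{2} = 40^{2} = 1600$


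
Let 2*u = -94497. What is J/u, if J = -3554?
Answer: 7108/94497 ≈ 0.075219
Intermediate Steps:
u = -94497/2 (u = (1/2)*(-94497) = -94497/2 ≈ -47249.)
J/u = -3554/(-94497/2) = -3554*(-2/94497) = 7108/94497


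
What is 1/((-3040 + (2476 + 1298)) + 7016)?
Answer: 1/7750 ≈ 0.00012903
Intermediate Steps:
1/((-3040 + (2476 + 1298)) + 7016) = 1/((-3040 + 3774) + 7016) = 1/(734 + 7016) = 1/7750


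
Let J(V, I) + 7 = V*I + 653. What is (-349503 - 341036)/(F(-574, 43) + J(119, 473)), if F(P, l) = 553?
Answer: -690539/57486 ≈ -12.012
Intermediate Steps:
J(V, I) = 646 + I*V (J(V, I) = -7 + (V*I + 653) = -7 + (I*V + 653) = -7 + (653 + I*V) = 646 + I*V)
(-349503 - 341036)/(F(-574, 43) + J(119, 473)) = (-349503 - 341036)/(553 + (646 + 473*119)) = -690539/(553 + (646 + 56287)) = -690539/(553 + 56933) = -690539/57486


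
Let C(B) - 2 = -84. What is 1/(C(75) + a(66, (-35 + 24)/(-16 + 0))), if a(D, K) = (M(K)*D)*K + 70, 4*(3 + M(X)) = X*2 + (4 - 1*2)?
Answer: -256/28119 ≈ -0.0091042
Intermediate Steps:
C(B) = -82 (C(B) = 2 - 84 = -82)
M(X) = -5/2 + X/2 (M(X) = -3 + (X*2 + (4 - 1*2))/4 = -3 + (2*X + (4 - 2))/4 = -3 + (2*X + 2)/4 = -3 + (2 + 2*X)/4 = -3 + (1/2 + X/2) = -5/2 + X/2)
a(D, K) = 70 + D*K*(-5/2 + K/2) (a(D, K) = ((-5/2 + K/2)*D)*K + 70 = (D*(-5/2 + K/2))*K + 70 = D*K*(-5/2 + K/2) + 70 = 70 + D*K*(-5/2 + K/2))
1/(C(75) + a(66, (-35 + 24)/(-16 + 0))) = 1/(-82 + (70 + (1/2)*66*((-35 + 24)/(-16 + 0))*(-5 + (-35 + 24)/(-16 + 0)))) = 1/(-82 + (70 + (1/2)*66*(-11/(-16))*(-5 - 11/(-16)))) = 1/(-82 + (70 + (1/2)*66*(-11*(-1/16))*(-5 - 11*(-1/16)))) = 1/(-82 + (70 + (1/2)*66*(11/16)*(-5 + 11/16))) = 1/(-82 + (70 + (1/2)*66*(11/16)*(-69/16))) = 1/(-82 + (70 - 25047/256)) = 1/(-82 - 7127/256) = 1/(-28119/256) = -256/28119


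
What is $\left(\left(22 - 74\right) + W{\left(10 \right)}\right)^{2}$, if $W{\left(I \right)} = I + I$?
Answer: $1024$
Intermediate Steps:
$W{\left(I \right)} = 2 I$
$\left(\left(22 - 74\right) + W{\left(10 \right)}\right)^{2} = \left(\left(22 - 74\right) + 2 \cdot 10\right)^{2} = \left(-52 + 20\right)^{2} = \left(-32\right)^{2} = 1024$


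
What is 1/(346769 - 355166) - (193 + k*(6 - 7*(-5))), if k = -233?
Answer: 78595919/8397 ≈ 9360.0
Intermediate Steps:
1/(346769 - 355166) - (193 + k*(6 - 7*(-5))) = 1/(346769 - 355166) - (193 - 233*(6 - 7*(-5))) = 1/(-8397) - (193 - 233*(6 + 35)) = -1/8397 - (193 - 233*41) = -1/8397 - (193 - 9553) = -1/8397 - 1*(-9360) = -1/8397 + 9360 = 78595919/8397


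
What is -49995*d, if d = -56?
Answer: 2799720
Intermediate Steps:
-49995*d = -49995*(-56) = 2799720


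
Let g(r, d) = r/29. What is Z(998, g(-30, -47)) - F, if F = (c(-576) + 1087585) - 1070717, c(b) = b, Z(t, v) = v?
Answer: -472498/29 ≈ -16293.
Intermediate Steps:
g(r, d) = r/29 (g(r, d) = r*(1/29) = r/29)
F = 16292 (F = (-576 + 1087585) - 1070717 = 1087009 - 1070717 = 16292)
Z(998, g(-30, -47)) - F = (1/29)*(-30) - 1*16292 = -30/29 - 16292 = -472498/29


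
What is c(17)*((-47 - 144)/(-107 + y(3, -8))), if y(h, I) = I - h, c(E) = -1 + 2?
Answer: 191/118 ≈ 1.6186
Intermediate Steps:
c(E) = 1
c(17)*((-47 - 144)/(-107 + y(3, -8))) = 1*((-47 - 144)/(-107 + (-8 - 1*3))) = 1*(-191/(-107 + (-8 - 3))) = 1*(-191/(-107 - 11)) = 1*(-191/(-118)) = 1*(-191*(-1/118)) = 1*(191/118) = 191/118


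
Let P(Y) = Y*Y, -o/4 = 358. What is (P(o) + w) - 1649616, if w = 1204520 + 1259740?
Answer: 2865268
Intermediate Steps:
w = 2464260
o = -1432 (o = -4*358 = -1432)
P(Y) = Y²
(P(o) + w) - 1649616 = ((-1432)² + 2464260) - 1649616 = (2050624 + 2464260) - 1649616 = 4514884 - 1649616 = 2865268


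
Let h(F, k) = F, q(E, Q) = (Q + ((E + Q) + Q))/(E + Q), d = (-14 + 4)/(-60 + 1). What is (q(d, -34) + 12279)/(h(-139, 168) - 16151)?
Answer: -6128723/8128710 ≈ -0.75396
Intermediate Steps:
d = 10/59 (d = -10/(-59) = -10*(-1/59) = 10/59 ≈ 0.16949)
q(E, Q) = (E + 3*Q)/(E + Q) (q(E, Q) = (Q + (E + 2*Q))/(E + Q) = (E + 3*Q)/(E + Q))
(q(d, -34) + 12279)/(h(-139, 168) - 16151) = ((10/59 + 3*(-34))/(10/59 - 34) + 12279)/(-139 - 16151) = ((10/59 - 102)/(-1996/59) + 12279)/(-16290) = (-59/1996*(-6008/59) + 12279)*(-1/16290) = (1502/499 + 12279)*(-1/16290) = (6128723/499)*(-1/16290) = -6128723/8128710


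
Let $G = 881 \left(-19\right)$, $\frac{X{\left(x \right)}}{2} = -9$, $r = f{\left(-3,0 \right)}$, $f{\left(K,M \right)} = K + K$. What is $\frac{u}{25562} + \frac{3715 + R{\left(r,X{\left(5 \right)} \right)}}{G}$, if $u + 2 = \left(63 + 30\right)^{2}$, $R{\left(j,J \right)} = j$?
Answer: $\frac{49932675}{427882318} \approx 0.1167$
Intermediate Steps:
$f{\left(K,M \right)} = 2 K$
$r = -6$ ($r = 2 \left(-3\right) = -6$)
$X{\left(x \right)} = -18$ ($X{\left(x \right)} = 2 \left(-9\right) = -18$)
$G = -16739$
$u = 8647$ ($u = -2 + \left(63 + 30\right)^{2} = -2 + 93^{2} = -2 + 8649 = 8647$)
$\frac{u}{25562} + \frac{3715 + R{\left(r,X{\left(5 \right)} \right)}}{G} = \frac{8647}{25562} + \frac{3715 - 6}{-16739} = 8647 \cdot \frac{1}{25562} + 3709 \left(- \frac{1}{16739}\right) = \frac{8647}{25562} - \frac{3709}{16739} = \frac{49932675}{427882318}$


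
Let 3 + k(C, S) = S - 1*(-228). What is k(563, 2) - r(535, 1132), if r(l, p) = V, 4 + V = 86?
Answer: 145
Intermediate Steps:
V = 82 (V = -4 + 86 = 82)
r(l, p) = 82
k(C, S) = 225 + S (k(C, S) = -3 + (S - 1*(-228)) = -3 + (S + 228) = -3 + (228 + S) = 225 + S)
k(563, 2) - r(535, 1132) = (225 + 2) - 1*82 = 227 - 82 = 145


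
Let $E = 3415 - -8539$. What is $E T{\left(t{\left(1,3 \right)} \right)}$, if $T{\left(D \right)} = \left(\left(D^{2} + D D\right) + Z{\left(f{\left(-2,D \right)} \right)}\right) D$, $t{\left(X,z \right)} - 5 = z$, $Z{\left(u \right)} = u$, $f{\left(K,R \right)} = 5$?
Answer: $12719056$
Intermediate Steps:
$t{\left(X,z \right)} = 5 + z$
$E = 11954$ ($E = 3415 + 8539 = 11954$)
$T{\left(D \right)} = D \left(5 + 2 D^{2}\right)$ ($T{\left(D \right)} = \left(\left(D^{2} + D D\right) + 5\right) D = \left(\left(D^{2} + D^{2}\right) + 5\right) D = \left(2 D^{2} + 5\right) D = \left(5 + 2 D^{2}\right) D = D \left(5 + 2 D^{2}\right)$)
$E T{\left(t{\left(1,3 \right)} \right)} = 11954 \left(5 + 3\right) \left(5 + 2 \left(5 + 3\right)^{2}\right) = 11954 \cdot 8 \left(5 + 2 \cdot 8^{2}\right) = 11954 \cdot 8 \left(5 + 2 \cdot 64\right) = 11954 \cdot 8 \left(5 + 128\right) = 11954 \cdot 8 \cdot 133 = 11954 \cdot 1064 = 12719056$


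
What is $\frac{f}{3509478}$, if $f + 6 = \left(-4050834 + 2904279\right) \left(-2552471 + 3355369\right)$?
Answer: $- \frac{153427786066}{584913} \approx -2.6231 \cdot 10^{5}$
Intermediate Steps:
$f = -920566716396$ ($f = -6 + \left(-4050834 + 2904279\right) \left(-2552471 + 3355369\right) = -6 - 920566716390 = -920566716396$)
$\frac{f}{3509478} = - \frac{920566716396}{3509478} = \left(-920566716396\right) \frac{1}{3509478} = - \frac{153427786066}{584913}$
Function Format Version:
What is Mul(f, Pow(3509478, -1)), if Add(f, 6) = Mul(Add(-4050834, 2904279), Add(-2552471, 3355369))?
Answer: Rational(-153427786066, 584913) ≈ -2.6231e+5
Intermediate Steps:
f = -920566716396 (f = Add(-6, Mul(Add(-4050834, 2904279), Add(-2552471, 3355369))) = Add(-6, Mul(-1146555, 802898)) = Add(-6, -920566716390) = -920566716396)
Mul(f, Pow(3509478, -1)) = Mul(-920566716396, Pow(3509478, -1)) = Mul(-920566716396, Rational(1, 3509478)) = Rational(-153427786066, 584913)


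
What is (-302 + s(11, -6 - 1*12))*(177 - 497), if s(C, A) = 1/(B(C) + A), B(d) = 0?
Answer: 869920/9 ≈ 96658.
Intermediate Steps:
s(C, A) = 1/A (s(C, A) = 1/(0 + A) = 1/A)
(-302 + s(11, -6 - 1*12))*(177 - 497) = (-302 + 1/(-6 - 1*12))*(177 - 497) = (-302 + 1/(-6 - 12))*(-320) = (-302 + 1/(-18))*(-320) = (-302 - 1/18)*(-320) = -5437/18*(-320) = 869920/9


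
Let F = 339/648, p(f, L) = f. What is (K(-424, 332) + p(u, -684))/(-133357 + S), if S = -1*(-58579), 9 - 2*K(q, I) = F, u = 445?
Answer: -194071/32304096 ≈ -0.0060076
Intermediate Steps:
F = 113/216 (F = 339*(1/648) = 113/216 ≈ 0.52315)
K(q, I) = 1831/432 (K(q, I) = 9/2 - ½*113/216 = 9/2 - 113/432 = 1831/432)
S = 58579
(K(-424, 332) + p(u, -684))/(-133357 + S) = (1831/432 + 445)/(-133357 + 58579) = (194071/432)/(-74778) = (194071/432)*(-1/74778) = -194071/32304096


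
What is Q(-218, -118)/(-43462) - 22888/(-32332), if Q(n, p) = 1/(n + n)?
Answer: 108428657987/153168258856 ≈ 0.70791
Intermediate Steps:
Q(n, p) = 1/(2*n)
Q(-218, -118)/(-43462) - 22888/(-32332) = ((1/2)/(-218))/(-43462) - 22888/(-32332) = ((1/2)*(-1/218))*(-1/43462) - 22888*(-1/32332) = -1/436*(-1/43462) + 5722/8083 = 1/18949432 + 5722/8083 = 108428657987/153168258856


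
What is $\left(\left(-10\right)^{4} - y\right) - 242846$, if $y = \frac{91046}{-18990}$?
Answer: $- \frac{2210827247}{9495} \approx -2.3284 \cdot 10^{5}$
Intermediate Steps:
$y = - \frac{45523}{9495}$ ($y = 91046 \left(- \frac{1}{18990}\right) = - \frac{45523}{9495} \approx -4.7944$)
$\left(\left(-10\right)^{4} - y\right) - 242846 = \left(\left(-10\right)^{4} - - \frac{45523}{9495}\right) - 242846 = \left(10000 + \frac{45523}{9495}\right) - 242846 = \frac{94995523}{9495} - 242846 = - \frac{2210827247}{9495}$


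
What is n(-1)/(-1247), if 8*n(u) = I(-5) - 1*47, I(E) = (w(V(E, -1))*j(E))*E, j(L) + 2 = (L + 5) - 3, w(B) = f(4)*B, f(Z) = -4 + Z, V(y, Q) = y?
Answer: 47/9976 ≈ 0.0047113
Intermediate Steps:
w(B) = 0 (w(B) = (-4 + 4)*B = 0*B = 0)
j(L) = L (j(L) = -2 + ((L + 5) - 3) = -2 + ((5 + L) - 3) = -2 + (2 + L) = L)
I(E) = 0 (I(E) = (0*E)*E = 0*E = 0)
n(u) = -47/8 (n(u) = (0 - 1*47)/8 = (0 - 47)/8 = (⅛)*(-47) = -47/8)
n(-1)/(-1247) = -47/8/(-1247) = -47/8*(-1/1247) = 47/9976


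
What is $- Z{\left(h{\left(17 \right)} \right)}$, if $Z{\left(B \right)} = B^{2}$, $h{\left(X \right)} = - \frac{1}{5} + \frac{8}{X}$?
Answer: $- \frac{529}{7225} \approx -0.073218$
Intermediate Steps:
$h{\left(X \right)} = - \frac{1}{5} + \frac{8}{X}$ ($h{\left(X \right)} = \left(-1\right) \frac{1}{5} + \frac{8}{X} = - \frac{1}{5} + \frac{8}{X}$)
$- Z{\left(h{\left(17 \right)} \right)} = - \left(\frac{40 - 17}{5 \cdot 17}\right)^{2} = - \left(\frac{1}{5} \cdot \frac{1}{17} \left(40 - 17\right)\right)^{2} = - \left(\frac{1}{5} \cdot \frac{1}{17} \cdot 23\right)^{2} = - \left(\frac{23}{85}\right)^{2} = \left(-1\right) \frac{529}{7225} = - \frac{529}{7225}$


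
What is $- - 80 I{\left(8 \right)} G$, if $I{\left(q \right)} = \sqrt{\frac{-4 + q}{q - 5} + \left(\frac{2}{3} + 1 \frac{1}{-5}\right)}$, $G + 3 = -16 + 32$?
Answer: $624 \sqrt{5} \approx 1395.3$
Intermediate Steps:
$G = 13$ ($G = -3 + \left(-16 + 32\right) = -3 + 16 = 13$)
$I{\left(q \right)} = \sqrt{\frac{7}{15} + \frac{-4 + q}{-5 + q}}$ ($I{\left(q \right)} = \sqrt{\frac{-4 + q}{-5 + q} + \left(2 \cdot \frac{1}{3} + 1 \left(- \frac{1}{5}\right)\right)} = \sqrt{\frac{-4 + q}{-5 + q} + \left(\frac{2}{3} - \frac{1}{5}\right)} = \sqrt{\frac{-4 + q}{-5 + q} + \frac{7}{15}} = \sqrt{\frac{7}{15} + \frac{-4 + q}{-5 + q}}$)
$- - 80 I{\left(8 \right)} G = - - 80 \frac{\sqrt{15} \sqrt{\frac{-95 + 22 \cdot 8}{-5 + 8}}}{15} \cdot 13 = - - 80 \frac{\sqrt{15} \sqrt{\frac{-95 + 176}{3}}}{15} \cdot 13 = - - 80 \frac{\sqrt{15} \sqrt{\frac{1}{3} \cdot 81}}{15} \cdot 13 = - - 80 \frac{\sqrt{15} \sqrt{27}}{15} \cdot 13 = - - 80 \frac{\sqrt{15} \cdot 3 \sqrt{3}}{15} \cdot 13 = - - 80 \frac{3 \sqrt{5}}{5} \cdot 13 = - - 48 \sqrt{5} \cdot 13 = - \left(-624\right) \sqrt{5} = 624 \sqrt{5}$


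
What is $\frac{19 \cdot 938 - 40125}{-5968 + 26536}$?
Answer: $- \frac{22303}{20568} \approx -1.0844$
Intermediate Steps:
$\frac{19 \cdot 938 - 40125}{-5968 + 26536} = \frac{17822 - 40125}{20568} = \left(-22303\right) \frac{1}{20568} = - \frac{22303}{20568}$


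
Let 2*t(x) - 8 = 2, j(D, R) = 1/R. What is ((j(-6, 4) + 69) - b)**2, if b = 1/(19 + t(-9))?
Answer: 2758921/576 ≈ 4789.8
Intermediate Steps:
t(x) = 5 (t(x) = 4 + (1/2)*2 = 4 + 1 = 5)
b = 1/24 (b = 1/(19 + 5) = 1/24 ≈ 0.041667)
((j(-6, 4) + 69) - b)**2 = ((1/4 + 69) - 1*1/24)**2 = ((1/4 + 69) - 1/24)**2 = (277/4 - 1/24)**2 = (1661/24)**2 = 2758921/576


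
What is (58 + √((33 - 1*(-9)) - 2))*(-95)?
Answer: -5510 - 190*√10 ≈ -6110.8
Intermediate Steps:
(58 + √((33 - 1*(-9)) - 2))*(-95) = (58 + √((33 + 9) - 2))*(-95) = (58 + √(42 - 2))*(-95) = (58 + √40)*(-95) = (58 + 2*√10)*(-95) = -5510 - 190*√10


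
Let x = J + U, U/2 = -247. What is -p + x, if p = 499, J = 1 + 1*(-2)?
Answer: -994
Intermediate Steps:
U = -494 (U = 2*(-247) = -494)
J = -1 (J = 1 - 2 = -1)
x = -495 (x = -1 - 494 = -495)
-p + x = -1*499 - 495 = -499 - 495 = -994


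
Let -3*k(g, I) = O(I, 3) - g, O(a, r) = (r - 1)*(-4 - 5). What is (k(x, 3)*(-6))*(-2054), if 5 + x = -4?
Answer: 36972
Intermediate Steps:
O(a, r) = 9 - 9*r (O(a, r) = (-1 + r)*(-9) = 9 - 9*r)
x = -9 (x = -5 - 4 = -9)
k(g, I) = 6 + g/3 (k(g, I) = -((9 - 9*3) - g)/3 = -((9 - 27) - g)/3 = -(-18 - g)/3 = 6 + g/3)
(k(x, 3)*(-6))*(-2054) = ((6 + (⅓)*(-9))*(-6))*(-2054) = ((6 - 3)*(-6))*(-2054) = (3*(-6))*(-2054) = -18*(-2054) = 36972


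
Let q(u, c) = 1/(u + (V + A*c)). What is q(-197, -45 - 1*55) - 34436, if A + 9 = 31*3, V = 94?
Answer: -292809309/8503 ≈ -34436.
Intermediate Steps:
A = 84 (A = -9 + 31*3 = -9 + 93 = 84)
q(u, c) = 1/(94 + u + 84*c) (q(u, c) = 1/(u + (94 + 84*c)) = 1/(94 + u + 84*c))
q(-197, -45 - 1*55) - 34436 = 1/(94 - 197 + 84*(-45 - 1*55)) - 34436 = 1/(94 - 197 + 84*(-45 - 55)) - 34436 = 1/(94 - 197 + 84*(-100)) - 34436 = 1/(94 - 197 - 8400) - 34436 = 1/(-8503) - 34436 = -1/8503 - 34436 = -292809309/8503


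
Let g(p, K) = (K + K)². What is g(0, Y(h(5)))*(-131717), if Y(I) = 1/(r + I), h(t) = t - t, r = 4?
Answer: -131717/4 ≈ -32929.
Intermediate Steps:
h(t) = 0
Y(I) = 1/(4 + I)
g(p, K) = 4*K² (g(p, K) = (2*K)² = 4*K²)
g(0, Y(h(5)))*(-131717) = (4*(1/(4 + 0))²)*(-131717) = (4*(1/4)²)*(-131717) = (4*(¼)²)*(-131717) = (4*(1/16))*(-131717) = (¼)*(-131717) = -131717/4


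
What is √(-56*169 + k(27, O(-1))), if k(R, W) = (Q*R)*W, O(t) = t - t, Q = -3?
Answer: 26*I*√14 ≈ 97.283*I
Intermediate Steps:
O(t) = 0
k(R, W) = -3*R*W (k(R, W) = (-3*R)*W = -3*R*W)
√(-56*169 + k(27, O(-1))) = √(-56*169 - 3*27*0) = √(-9464 + 0) = √(-9464) = 26*I*√14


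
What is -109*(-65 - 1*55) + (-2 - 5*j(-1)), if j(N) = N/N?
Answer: 13073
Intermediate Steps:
j(N) = 1
-109*(-65 - 1*55) + (-2 - 5*j(-1)) = -109*(-65 - 1*55) + (-2 - 5*1) = -109*(-65 - 55) + (-2 - 5) = -109*(-120) - 7 = 13080 - 7 = 13073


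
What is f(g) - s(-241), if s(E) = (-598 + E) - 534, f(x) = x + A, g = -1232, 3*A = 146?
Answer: 569/3 ≈ 189.67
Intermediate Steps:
A = 146/3 (A = (⅓)*146 = 146/3 ≈ 48.667)
f(x) = 146/3 + x (f(x) = x + 146/3 = 146/3 + x)
s(E) = -1132 + E
f(g) - s(-241) = (146/3 - 1232) - (-1132 - 241) = -3550/3 - 1*(-1373) = -3550/3 + 1373 = 569/3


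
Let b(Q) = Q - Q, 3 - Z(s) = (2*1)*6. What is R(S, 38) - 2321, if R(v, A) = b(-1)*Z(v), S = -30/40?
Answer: -2321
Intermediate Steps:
Z(s) = -9 (Z(s) = 3 - 2*1*6 = 3 - 2*6 = 3 - 1*12 = 3 - 12 = -9)
b(Q) = 0
S = -3/4 (S = -30*1/40 = -3/4 ≈ -0.75000)
R(v, A) = 0 (R(v, A) = 0*(-9) = 0)
R(S, 38) - 2321 = 0 - 2321 = -2321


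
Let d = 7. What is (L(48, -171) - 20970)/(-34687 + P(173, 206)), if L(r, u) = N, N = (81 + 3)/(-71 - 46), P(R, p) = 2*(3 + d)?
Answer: 817858/1352013 ≈ 0.60492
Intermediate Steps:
P(R, p) = 20 (P(R, p) = 2*(3 + 7) = 2*10 = 20)
N = -28/39 (N = 84/(-117) = 84*(-1/117) = -28/39 ≈ -0.71795)
L(r, u) = -28/39
(L(48, -171) - 20970)/(-34687 + P(173, 206)) = (-28/39 - 20970)/(-34687 + 20) = -817858/39/(-34667) = -817858/39*(-1/34667) = 817858/1352013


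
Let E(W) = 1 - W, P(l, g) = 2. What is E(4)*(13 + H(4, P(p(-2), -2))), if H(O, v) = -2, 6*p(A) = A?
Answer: -33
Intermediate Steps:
p(A) = A/6
E(4)*(13 + H(4, P(p(-2), -2))) = (1 - 1*4)*(13 - 2) = (1 - 4)*11 = -3*11 = -33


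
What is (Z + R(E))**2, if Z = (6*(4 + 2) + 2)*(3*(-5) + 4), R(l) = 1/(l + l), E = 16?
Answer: 178890625/1024 ≈ 1.7470e+5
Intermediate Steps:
R(l) = 1/(2*l)
Z = -418 (Z = (6*6 + 2)*(-15 + 4) = (36 + 2)*(-11) = 38*(-11) = -418)
(Z + R(E))**2 = (-418 + (1/2)/16)**2 = (-418 + (1/2)*(1/16))**2 = (-418 + 1/32)**2 = (-13375/32)**2 = 178890625/1024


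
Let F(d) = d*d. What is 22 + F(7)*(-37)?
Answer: -1791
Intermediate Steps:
F(d) = d**2
22 + F(7)*(-37) = 22 + 7**2*(-37) = 22 + 49*(-37) = 22 - 1813 = -1791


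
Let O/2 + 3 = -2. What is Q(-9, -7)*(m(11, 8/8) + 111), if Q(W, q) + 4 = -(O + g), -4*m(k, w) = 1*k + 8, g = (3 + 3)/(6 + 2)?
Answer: 8925/16 ≈ 557.81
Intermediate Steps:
g = 3/4 (g = 6/8 = 6*(1/8) = 3/4 ≈ 0.75000)
m(k, w) = -2 - k/4 (m(k, w) = -(1*k + 8)/4 = -(k + 8)/4 = -(8 + k)/4 = -2 - k/4)
O = -10 (O = -6 + 2*(-2) = -6 - 4 = -10)
Q(W, q) = 21/4 (Q(W, q) = -4 - (-10 + 3/4) = -4 - 1*(-37/4) = -4 + 37/4 = 21/4)
Q(-9, -7)*(m(11, 8/8) + 111) = 21*((-2 - 1/4*11) + 111)/4 = 21*((-2 - 11/4) + 111)/4 = 21*(-19/4 + 111)/4 = (21/4)*(425/4) = 8925/16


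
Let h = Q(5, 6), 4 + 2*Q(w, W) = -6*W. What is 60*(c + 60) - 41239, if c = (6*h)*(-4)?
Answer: -8839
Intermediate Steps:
Q(w, W) = -2 - 3*W (Q(w, W) = -2 + (-6*W)/2 = -2 - 3*W)
h = -20 (h = -2 - 3*6 = -2 - 18 = -20)
c = 480 (c = (6*(-20))*(-4) = -120*(-4) = 480)
60*(c + 60) - 41239 = 60*(480 + 60) - 41239 = 60*540 - 41239 = 32400 - 41239 = -8839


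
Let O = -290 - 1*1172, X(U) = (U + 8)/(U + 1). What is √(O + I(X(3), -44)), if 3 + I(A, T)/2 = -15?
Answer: I*√1498 ≈ 38.704*I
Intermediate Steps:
X(U) = (8 + U)/(1 + U)
I(A, T) = -36 (I(A, T) = -6 + 2*(-15) = -6 - 30 = -36)
O = -1462 (O = -290 - 1172 = -1462)
√(O + I(X(3), -44)) = √(-1462 - 36) = √(-1498) = I*√1498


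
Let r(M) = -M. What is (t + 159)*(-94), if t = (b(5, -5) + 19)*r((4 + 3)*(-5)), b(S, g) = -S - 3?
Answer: -51136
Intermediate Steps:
b(S, g) = -3 - S
t = 385 (t = ((-3 - 1*5) + 19)*(-(4 + 3)*(-5)) = ((-3 - 5) + 19)*(-7*(-5)) = (-8 + 19)*(-1*(-35)) = 11*35 = 385)
(t + 159)*(-94) = (385 + 159)*(-94) = 544*(-94) = -51136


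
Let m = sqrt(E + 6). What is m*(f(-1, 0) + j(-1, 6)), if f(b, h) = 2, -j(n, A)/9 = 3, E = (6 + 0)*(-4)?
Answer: -75*I*sqrt(2) ≈ -106.07*I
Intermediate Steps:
E = -24 (E = 6*(-4) = -24)
j(n, A) = -27 (j(n, A) = -9*3 = -27)
m = 3*I*sqrt(2) (m = sqrt(-24 + 6) = sqrt(-18) = 3*I*sqrt(2) ≈ 4.2426*I)
m*(f(-1, 0) + j(-1, 6)) = (3*I*sqrt(2))*(2 - 27) = (3*I*sqrt(2))*(-25) = -75*I*sqrt(2)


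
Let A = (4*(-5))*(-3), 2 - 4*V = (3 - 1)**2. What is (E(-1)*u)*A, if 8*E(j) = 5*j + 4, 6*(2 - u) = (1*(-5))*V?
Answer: -95/8 ≈ -11.875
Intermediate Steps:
V = -1/2 (V = 1/2 - (3 - 1)**2/4 = 1/2 - 1/4*2**2 = 1/2 - 1/4*4 = 1/2 - 1 = -1/2 ≈ -0.50000)
A = 60 (A = -20*(-3) = 60)
u = 19/12 (u = 2 - 1*(-5)*(-1)/(6*2) = 2 - (-5)*(-1)/(6*2) = 2 - 1/6*5/2 = 2 - 5/12 = 19/12 ≈ 1.5833)
E(j) = 1/2 + 5*j/8 (E(j) = (5*j + 4)/8 = (4 + 5*j)/8 = 1/2 + 5*j/8)
(E(-1)*u)*A = ((1/2 + (5/8)*(-1))*(19/12))*60 = ((1/2 - 5/8)*(19/12))*60 = -1/8*19/12*60 = -19/96*60 = -95/8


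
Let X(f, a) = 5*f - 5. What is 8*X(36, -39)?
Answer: 1400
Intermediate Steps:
X(f, a) = -5 + 5*f
8*X(36, -39) = 8*(-5 + 5*36) = 8*(-5 + 180) = 8*175 = 1400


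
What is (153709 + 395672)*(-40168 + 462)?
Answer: -21813721986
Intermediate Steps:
(153709 + 395672)*(-40168 + 462) = 549381*(-39706) = -21813721986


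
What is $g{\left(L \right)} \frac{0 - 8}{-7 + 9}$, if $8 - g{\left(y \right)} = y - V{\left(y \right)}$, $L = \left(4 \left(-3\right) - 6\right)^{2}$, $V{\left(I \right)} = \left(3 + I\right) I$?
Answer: $-422528$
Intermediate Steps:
$V{\left(I \right)} = I \left(3 + I\right)$
$L = 324$ ($L = \left(-12 - 6\right)^{2} = \left(-18\right)^{2} = 324$)
$g{\left(y \right)} = 8 - y + y \left(3 + y\right)$ ($g{\left(y \right)} = 8 - \left(y - y \left(3 + y\right)\right) = 8 + \left(- y + y \left(3 + y\right)\right) = 8 - y + y \left(3 + y\right)$)
$g{\left(L \right)} \frac{0 - 8}{-7 + 9} = \left(8 - 324 + 324 \left(3 + 324\right)\right) \frac{0 - 8}{-7 + 9} = \left(8 - 324 + 324 \cdot 327\right) \left(- \frac{8}{2}\right) = \left(8 - 324 + 105948\right) \left(\left(-8\right) \frac{1}{2}\right) = 105632 \left(-4\right) = -422528$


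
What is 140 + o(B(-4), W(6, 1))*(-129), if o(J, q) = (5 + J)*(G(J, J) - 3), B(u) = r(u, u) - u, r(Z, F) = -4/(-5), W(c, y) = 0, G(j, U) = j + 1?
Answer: -84994/25 ≈ -3399.8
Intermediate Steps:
G(j, U) = 1 + j
r(Z, F) = ⅘ (r(Z, F) = -4*(-⅕) = ⅘)
B(u) = ⅘ - u
o(J, q) = (-2 + J)*(5 + J) (o(J, q) = (5 + J)*((1 + J) - 3) = (5 + J)*(-2 + J) = (-2 + J)*(5 + J))
140 + o(B(-4), W(6, 1))*(-129) = 140 + (-10 + (⅘ - 1*(-4))² + 3*(⅘ - 1*(-4)))*(-129) = 140 + (-10 + (⅘ + 4)² + 3*(⅘ + 4))*(-129) = 140 + (-10 + (24/5)² + 3*(24/5))*(-129) = 140 + (-10 + 576/25 + 72/5)*(-129) = 140 + (686/25)*(-129) = 140 - 88494/25 = -84994/25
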